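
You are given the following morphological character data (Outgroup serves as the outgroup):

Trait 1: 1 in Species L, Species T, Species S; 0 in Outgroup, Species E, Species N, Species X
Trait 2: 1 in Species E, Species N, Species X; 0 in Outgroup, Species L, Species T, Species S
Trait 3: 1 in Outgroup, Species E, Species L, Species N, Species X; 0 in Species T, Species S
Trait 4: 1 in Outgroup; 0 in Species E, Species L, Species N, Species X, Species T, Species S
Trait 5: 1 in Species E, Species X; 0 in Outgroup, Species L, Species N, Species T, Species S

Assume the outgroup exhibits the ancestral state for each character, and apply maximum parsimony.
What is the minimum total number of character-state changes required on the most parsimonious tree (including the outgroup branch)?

5

Character polarity is set by the outgroup: the derived state is whichever differs from the outgroup's state, so for Trait 3, Trait 4 the derived state is '0', and for the remaining characters it is '1'.
Trait 1: derived state '1' in Species L, Species S, and Species T only — synapomorphy for {Species L, Species S, Species T}.
Trait 2 (derived state '1') is shared by Species E, Species N, and Species X — a synapomorphy uniting that clade.
Only Species S and Species T show the derived state '0' for Trait 3, supporting them as a clade.
All ingroup taxa share the derived state '0' for Trait 4; it defines the ingroup but does not resolve relationships within it.
Trait 5 (derived state '1') is shared by Species E and Species X — a synapomorphy uniting that clade.
Most parsimonious ingroup topology: (((Species E,Species X),Species N),(Species L,(Species T,Species S))).
Changes per character on this tree: Trait 1: 1; Trait 2: 1; Trait 3: 1; Trait 4: 1; Trait 5: 1.
Total = 5.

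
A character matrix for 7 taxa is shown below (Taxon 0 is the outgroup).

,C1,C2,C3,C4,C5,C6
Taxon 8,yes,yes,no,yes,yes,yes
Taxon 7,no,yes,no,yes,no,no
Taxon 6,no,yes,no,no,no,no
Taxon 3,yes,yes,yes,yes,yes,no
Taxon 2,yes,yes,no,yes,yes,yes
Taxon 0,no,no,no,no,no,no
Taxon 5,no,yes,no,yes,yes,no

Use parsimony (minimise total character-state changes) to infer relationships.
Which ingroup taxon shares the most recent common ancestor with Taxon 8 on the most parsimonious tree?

The outgroup has state 'no' for every character, so 'yes' is the derived state throughout.
C1 (derived state 'yes') is shared by Taxon 2, Taxon 3, and Taxon 8 — a synapomorphy uniting that clade.
C2 (derived state 'yes') is shared by all ingroup taxa — unites the whole ingroup.
C3: derived state 'yes' in Taxon 3 only — an autapomorphy, so it tells us nothing about relationships among taxa.
Only Taxon 2, Taxon 3, Taxon 5, Taxon 7, and Taxon 8 show the derived state 'yes' for C4, supporting them as a clade.
Only Taxon 2, Taxon 3, Taxon 5, and Taxon 8 show the derived state 'yes' for C5, supporting them as a clade.
C6: derived state 'yes' in Taxon 2 and Taxon 8 only — synapomorphy for {Taxon 2, Taxon 8}.
Most parsimonious ingroup topology: (((((Taxon 8,Taxon 2),Taxon 3),Taxon 5),Taxon 7),Taxon 6).
Taxon 8 and Taxon 2 form a cherry on this tree, so they are sister taxa.

Taxon 2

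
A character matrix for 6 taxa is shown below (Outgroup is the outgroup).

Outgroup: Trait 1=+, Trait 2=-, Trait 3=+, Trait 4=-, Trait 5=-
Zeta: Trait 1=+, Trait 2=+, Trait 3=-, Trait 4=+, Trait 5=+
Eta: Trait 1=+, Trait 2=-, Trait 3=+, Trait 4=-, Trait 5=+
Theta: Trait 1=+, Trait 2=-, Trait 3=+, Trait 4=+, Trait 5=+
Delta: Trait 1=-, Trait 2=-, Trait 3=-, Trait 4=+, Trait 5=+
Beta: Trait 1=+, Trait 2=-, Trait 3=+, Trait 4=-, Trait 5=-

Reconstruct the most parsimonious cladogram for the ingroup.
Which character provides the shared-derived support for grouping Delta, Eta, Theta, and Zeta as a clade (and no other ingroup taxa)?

Trait 5

Character polarity is set by the outgroup: the derived state is whichever differs from the outgroup's state, so for Trait 1, Trait 3 the derived state is '-', and for the remaining characters it is '+'.
Trait 1 (derived state '-') is unique to Delta (autapomorphy; uninformative for grouping).
Trait 2: derived state '+' in Zeta only — an autapomorphy, so it tells us nothing about relationships among taxa.
Trait 3 (derived state '-') is shared by Delta and Zeta — a synapomorphy uniting that clade.
Trait 4: derived state '+' in Delta, Theta, and Zeta only — synapomorphy for {Delta, Theta, Zeta}.
Trait 5 (derived state '+') is shared by Delta, Eta, Theta, and Zeta — a synapomorphy uniting that clade.
Most parsimonious ingroup topology: ((((Zeta,Delta),Theta),Eta),Beta).
The clade {Delta, Eta, Theta, Zeta} is supported by Trait 5: its derived state '+' occurs in exactly those taxa and in no other taxon (including the outgroup).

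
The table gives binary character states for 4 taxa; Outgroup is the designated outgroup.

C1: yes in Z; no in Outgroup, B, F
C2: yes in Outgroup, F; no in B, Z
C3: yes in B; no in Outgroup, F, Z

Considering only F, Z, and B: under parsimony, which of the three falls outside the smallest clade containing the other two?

Character polarity is set by the outgroup: the derived state is whichever differs from the outgroup's state, so for C2 the derived state is 'no', and for the remaining characters it is 'yes'.
C1: derived state 'yes' in Z only — an autapomorphy, so it tells us nothing about relationships among taxa.
Only B and Z show the derived state 'no' for C2, supporting them as a clade.
C3 (derived state 'yes') is unique to B (autapomorphy; uninformative for grouping).
Most parsimonious ingroup topology: ((B,Z),F).
B and Z share a more recent common ancestor with each other than either does with F, so F is the least closely related of the three.

F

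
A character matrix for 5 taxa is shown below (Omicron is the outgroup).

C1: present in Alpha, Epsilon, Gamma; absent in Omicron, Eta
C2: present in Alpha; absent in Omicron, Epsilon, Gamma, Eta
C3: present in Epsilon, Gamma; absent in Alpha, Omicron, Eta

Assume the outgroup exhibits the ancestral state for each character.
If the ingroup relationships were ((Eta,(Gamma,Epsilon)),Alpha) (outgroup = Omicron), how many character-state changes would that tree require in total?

Map each character onto ((Eta,(Gamma,Epsilon)),Alpha) (rooted by Omicron) and count the minimum state changes it requires (Fitch parsimony):
C1: 2; C2: 1; C3: 1.
Total tree length = 4.

4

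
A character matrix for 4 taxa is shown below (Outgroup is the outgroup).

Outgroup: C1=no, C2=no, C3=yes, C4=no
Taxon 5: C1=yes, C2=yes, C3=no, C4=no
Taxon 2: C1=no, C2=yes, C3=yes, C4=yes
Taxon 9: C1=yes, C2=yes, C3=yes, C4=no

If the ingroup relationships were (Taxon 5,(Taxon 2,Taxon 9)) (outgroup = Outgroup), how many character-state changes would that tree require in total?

Map each character onto (Taxon 5,(Taxon 2,Taxon 9)) (rooted by Outgroup) and count the minimum state changes it requires (Fitch parsimony):
C1: 2; C2: 1; C3: 1; C4: 1.
Total tree length = 5.

5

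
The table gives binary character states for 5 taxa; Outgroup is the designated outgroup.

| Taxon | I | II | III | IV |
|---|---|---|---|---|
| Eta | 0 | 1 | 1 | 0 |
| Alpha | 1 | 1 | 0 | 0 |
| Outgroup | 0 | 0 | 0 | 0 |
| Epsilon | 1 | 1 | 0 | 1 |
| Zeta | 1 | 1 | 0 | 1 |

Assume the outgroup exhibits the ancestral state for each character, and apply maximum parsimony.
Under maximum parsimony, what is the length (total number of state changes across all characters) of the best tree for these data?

4

The outgroup has state '0' for every character, so '1' is the derived state throughout.
I: derived state '1' in Alpha, Epsilon, and Zeta only — synapomorphy for {Alpha, Epsilon, Zeta}.
All ingroup taxa share the derived state '1' for II; it defines the ingroup but does not resolve relationships within it.
III (derived state '1') is unique to Eta (autapomorphy; uninformative for grouping).
IV: derived state '1' in Epsilon and Zeta only — synapomorphy for {Epsilon, Zeta}.
Most parsimonious ingroup topology: (Eta,((Epsilon,Zeta),Alpha)).
Changes per character on this tree: I: 1; II: 1; III: 1; IV: 1.
Total = 4.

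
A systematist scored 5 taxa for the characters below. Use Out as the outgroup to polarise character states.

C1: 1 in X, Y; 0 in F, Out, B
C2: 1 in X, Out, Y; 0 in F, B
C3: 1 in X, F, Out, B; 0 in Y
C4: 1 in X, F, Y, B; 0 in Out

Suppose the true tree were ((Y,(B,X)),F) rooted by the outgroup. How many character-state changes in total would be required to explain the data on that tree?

Map each character onto ((Y,(B,X)),F) (rooted by Out) and count the minimum state changes it requires (Fitch parsimony):
C1: 2; C2: 2; C3: 1; C4: 1.
Total tree length = 6.

6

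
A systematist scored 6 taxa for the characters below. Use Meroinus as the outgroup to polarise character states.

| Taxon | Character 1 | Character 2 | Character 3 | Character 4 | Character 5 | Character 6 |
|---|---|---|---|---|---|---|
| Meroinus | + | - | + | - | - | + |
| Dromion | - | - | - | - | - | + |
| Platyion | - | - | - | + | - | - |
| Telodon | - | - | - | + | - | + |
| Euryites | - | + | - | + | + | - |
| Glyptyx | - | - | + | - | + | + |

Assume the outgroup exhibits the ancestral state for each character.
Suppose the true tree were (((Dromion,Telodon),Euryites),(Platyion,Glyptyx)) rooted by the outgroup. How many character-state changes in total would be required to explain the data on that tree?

Map each character onto (((Dromion,Telodon),Euryites),(Platyion,Glyptyx)) (rooted by Meroinus) and count the minimum state changes it requires (Fitch parsimony):
Character 1: 1; Character 2: 1; Character 3: 2; Character 4: 3; Character 5: 2; Character 6: 2.
Total tree length = 11.

11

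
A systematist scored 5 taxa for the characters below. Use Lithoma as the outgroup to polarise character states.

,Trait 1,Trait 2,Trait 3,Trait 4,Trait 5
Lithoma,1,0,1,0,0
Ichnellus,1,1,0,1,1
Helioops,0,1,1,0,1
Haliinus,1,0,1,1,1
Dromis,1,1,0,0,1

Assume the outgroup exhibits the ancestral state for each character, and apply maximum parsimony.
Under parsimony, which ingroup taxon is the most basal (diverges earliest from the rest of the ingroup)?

Character polarity is set by the outgroup: the derived state is whichever differs from the outgroup's state, so for Trait 1, Trait 3 the derived state is '0', and for the remaining characters it is '1'.
Trait 1 (derived state '0') is unique to Helioops (autapomorphy; uninformative for grouping).
Only Dromis, Helioops, and Ichnellus show the derived state '1' for Trait 2, supporting them as a clade.
Trait 3: derived state '0' in Dromis and Ichnellus only — synapomorphy for {Dromis, Ichnellus}.
Trait 4 (state '1') occurs in Haliinus and Ichnellus but conflicts with the nesting implied by the other characters — most parsimoniously interpreted as homoplasy.
All ingroup taxa share the derived state '1' for Trait 5; it defines the ingroup but does not resolve relationships within it.
Most parsimonious ingroup topology: (((Ichnellus,Dromis),Helioops),Haliinus).
Haliinus is sister to the clade containing all other ingroup taxa, so it is the earliest-diverging (most basal) ingroup lineage.

Haliinus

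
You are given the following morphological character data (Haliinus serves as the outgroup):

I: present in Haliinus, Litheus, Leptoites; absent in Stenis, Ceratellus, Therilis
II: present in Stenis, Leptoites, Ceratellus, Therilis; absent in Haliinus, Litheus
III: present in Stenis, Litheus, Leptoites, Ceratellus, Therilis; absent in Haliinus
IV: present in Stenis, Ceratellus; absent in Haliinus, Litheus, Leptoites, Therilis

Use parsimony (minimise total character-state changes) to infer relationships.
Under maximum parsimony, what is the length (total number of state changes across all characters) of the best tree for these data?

4

Character polarity is set by the outgroup: the derived state is whichever differs from the outgroup's state, so for I the derived state is 'absent', and for the remaining characters it is 'present'.
I: derived state 'absent' in Ceratellus, Stenis, and Therilis only — synapomorphy for {Ceratellus, Stenis, Therilis}.
II (derived state 'present') is shared by Ceratellus, Leptoites, Stenis, and Therilis — a synapomorphy uniting that clade.
All ingroup taxa share the derived state 'present' for III; it defines the ingroup but does not resolve relationships within it.
Only Ceratellus and Stenis show the derived state 'present' for IV, supporting them as a clade.
Most parsimonious ingroup topology: ((((Stenis,Ceratellus),Therilis),Leptoites),Litheus).
Changes per character on this tree: I: 1; II: 1; III: 1; IV: 1.
Total = 4.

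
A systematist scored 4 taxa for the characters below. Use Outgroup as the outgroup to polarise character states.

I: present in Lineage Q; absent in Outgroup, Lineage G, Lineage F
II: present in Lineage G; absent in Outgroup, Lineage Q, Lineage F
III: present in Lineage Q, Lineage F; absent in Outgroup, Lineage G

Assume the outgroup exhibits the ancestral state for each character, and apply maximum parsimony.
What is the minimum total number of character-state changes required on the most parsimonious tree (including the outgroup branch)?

3

The outgroup has state 'absent' for every character, so 'present' is the derived state throughout.
I (derived state 'present') is unique to Lineage Q (autapomorphy; uninformative for grouping).
II (derived state 'present') is unique to Lineage G (autapomorphy; uninformative for grouping).
III: derived state 'present' in Lineage F and Lineage Q only — synapomorphy for {Lineage F, Lineage Q}.
Most parsimonious ingroup topology: ((Lineage Q,Lineage F),Lineage G).
Changes per character on this tree: I: 1; II: 1; III: 1.
Total = 3.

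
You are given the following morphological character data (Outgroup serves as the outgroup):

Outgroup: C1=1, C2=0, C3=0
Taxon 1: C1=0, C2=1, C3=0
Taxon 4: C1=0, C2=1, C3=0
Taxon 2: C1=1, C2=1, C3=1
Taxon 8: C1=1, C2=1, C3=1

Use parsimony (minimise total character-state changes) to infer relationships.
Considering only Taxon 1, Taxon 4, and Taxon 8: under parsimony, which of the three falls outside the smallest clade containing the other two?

Character polarity is set by the outgroup: the derived state is whichever differs from the outgroup's state, so for C1 the derived state is '0', and for the remaining characters it is '1'.
C1 (derived state '0') is shared by Taxon 1 and Taxon 4 — a synapomorphy uniting that clade.
All ingroup taxa share the derived state '1' for C2; it defines the ingroup but does not resolve relationships within it.
Only Taxon 2 and Taxon 8 show the derived state '1' for C3, supporting them as a clade.
Most parsimonious ingroup topology: ((Taxon 1,Taxon 4),(Taxon 2,Taxon 8)).
Taxon 4 and Taxon 1 share a more recent common ancestor with each other than either does with Taxon 8, so Taxon 8 is the least closely related of the three.

Taxon 8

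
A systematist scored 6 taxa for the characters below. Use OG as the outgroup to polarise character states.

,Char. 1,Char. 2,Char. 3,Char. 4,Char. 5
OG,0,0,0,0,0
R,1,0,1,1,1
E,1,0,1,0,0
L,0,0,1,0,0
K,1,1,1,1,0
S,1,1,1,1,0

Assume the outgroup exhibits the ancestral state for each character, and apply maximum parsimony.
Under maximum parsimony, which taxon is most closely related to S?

The outgroup has state '0' for every character, so '1' is the derived state throughout.
Char. 1 (derived state '1') is shared by E, K, R, and S — a synapomorphy uniting that clade.
Only K and S show the derived state '1' for Char. 2, supporting them as a clade.
All ingroup taxa share the derived state '1' for Char. 3; it defines the ingroup but does not resolve relationships within it.
Char. 4: derived state '1' in K, R, and S only — synapomorphy for {K, R, S}.
Char. 5 (derived state '1') is unique to R (autapomorphy; uninformative for grouping).
Most parsimonious ingroup topology: (((R,(K,S)),E),L).
S and K form a cherry on this tree, so they are sister taxa.

K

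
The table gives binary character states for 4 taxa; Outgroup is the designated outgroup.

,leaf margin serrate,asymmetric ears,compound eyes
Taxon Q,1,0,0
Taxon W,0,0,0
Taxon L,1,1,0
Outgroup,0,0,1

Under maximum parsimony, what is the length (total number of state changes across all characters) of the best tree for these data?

3

Character polarity is set by the outgroup: the derived state is whichever differs from the outgroup's state, so for compound eyes the derived state is '0', and for the remaining characters it is '1'.
leaf margin serrate: derived state '1' in Taxon L and Taxon Q only — synapomorphy for {Taxon L, Taxon Q}.
asymmetric ears (derived state '1') is unique to Taxon L (autapomorphy; uninformative for grouping).
compound eyes (derived state '0') is shared by all ingroup taxa — unites the whole ingroup.
Most parsimonious ingroup topology: (Taxon W,(Taxon L,Taxon Q)).
Changes per character on this tree: leaf margin serrate: 1; asymmetric ears: 1; compound eyes: 1.
Total = 3.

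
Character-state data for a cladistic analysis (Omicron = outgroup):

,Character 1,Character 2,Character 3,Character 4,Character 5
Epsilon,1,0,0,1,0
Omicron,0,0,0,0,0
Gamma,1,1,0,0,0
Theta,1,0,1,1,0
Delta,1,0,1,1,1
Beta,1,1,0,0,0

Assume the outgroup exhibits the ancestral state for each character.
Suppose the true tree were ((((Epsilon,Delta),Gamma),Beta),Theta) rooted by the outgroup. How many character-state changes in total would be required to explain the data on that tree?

8

Map each character onto ((((Epsilon,Delta),Gamma),Beta),Theta) (rooted by Omicron) and count the minimum state changes it requires (Fitch parsimony):
Character 1: 1; Character 2: 2; Character 3: 2; Character 4: 2; Character 5: 1.
Total tree length = 8.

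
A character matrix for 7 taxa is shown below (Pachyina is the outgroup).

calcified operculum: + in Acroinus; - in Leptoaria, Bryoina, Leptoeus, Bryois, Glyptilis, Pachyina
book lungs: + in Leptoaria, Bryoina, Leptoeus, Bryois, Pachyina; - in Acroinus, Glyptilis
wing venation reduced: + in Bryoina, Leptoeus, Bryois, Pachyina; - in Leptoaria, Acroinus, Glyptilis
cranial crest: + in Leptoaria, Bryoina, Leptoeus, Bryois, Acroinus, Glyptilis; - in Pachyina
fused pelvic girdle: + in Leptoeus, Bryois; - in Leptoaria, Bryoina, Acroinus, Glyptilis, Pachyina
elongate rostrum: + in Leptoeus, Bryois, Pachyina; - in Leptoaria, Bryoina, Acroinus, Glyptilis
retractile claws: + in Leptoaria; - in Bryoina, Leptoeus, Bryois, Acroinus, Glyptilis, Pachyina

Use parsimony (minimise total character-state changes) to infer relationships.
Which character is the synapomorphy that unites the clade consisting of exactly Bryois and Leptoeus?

Character polarity is set by the outgroup: the derived state is whichever differs from the outgroup's state, so for book lungs, wing venation reduced, elongate rostrum the derived state is '-', and for the remaining characters it is '+'.
calcified operculum: derived state '+' in Acroinus only — an autapomorphy, so it tells us nothing about relationships among taxa.
book lungs (derived state '-') is shared by Acroinus and Glyptilis — a synapomorphy uniting that clade.
wing venation reduced: derived state '-' in Acroinus, Glyptilis, and Leptoaria only — synapomorphy for {Acroinus, Glyptilis, Leptoaria}.
All ingroup taxa share the derived state '+' for cranial crest; it defines the ingroup but does not resolve relationships within it.
Only Bryois and Leptoeus show the derived state '+' for fused pelvic girdle, supporting them as a clade.
Only Acroinus, Bryoina, Glyptilis, and Leptoaria show the derived state '-' for elongate rostrum, supporting them as a clade.
retractile claws: derived state '+' in Leptoaria only — an autapomorphy, so it tells us nothing about relationships among taxa.
Most parsimonious ingroup topology: ((((Acroinus,Glyptilis),Leptoaria),Bryoina),(Bryois,Leptoeus)).
The clade {Bryois, Leptoeus} is supported by fused pelvic girdle: its derived state '+' occurs in exactly those taxa and in no other taxon (including the outgroup).

fused pelvic girdle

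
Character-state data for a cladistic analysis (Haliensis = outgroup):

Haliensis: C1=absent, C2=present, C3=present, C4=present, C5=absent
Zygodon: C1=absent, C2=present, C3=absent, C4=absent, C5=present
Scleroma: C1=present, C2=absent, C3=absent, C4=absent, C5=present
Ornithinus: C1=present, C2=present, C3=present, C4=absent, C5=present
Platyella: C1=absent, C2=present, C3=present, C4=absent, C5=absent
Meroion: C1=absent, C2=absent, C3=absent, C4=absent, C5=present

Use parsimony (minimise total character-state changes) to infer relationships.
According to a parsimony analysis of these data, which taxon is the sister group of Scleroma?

Meroion

Character polarity is set by the outgroup: the derived state is whichever differs from the outgroup's state, so for C2, C3, C4 the derived state is 'absent', and for the remaining characters it is 'present'.
C1 groups Ornithinus and Scleroma, which is incompatible with the clades supported by the remaining characters; treating it as convergent (homoplasy) costs fewer steps than any alternative tree.
Only Meroion and Scleroma show the derived state 'absent' for C2, supporting them as a clade.
Only Meroion, Scleroma, and Zygodon show the derived state 'absent' for C3, supporting them as a clade.
All ingroup taxa share the derived state 'absent' for C4; it defines the ingroup but does not resolve relationships within it.
C5 (derived state 'present') is shared by Meroion, Ornithinus, Scleroma, and Zygodon — a synapomorphy uniting that clade.
Most parsimonious ingroup topology: (((Zygodon,(Scleroma,Meroion)),Ornithinus),Platyella).
Scleroma and Meroion form a cherry on this tree, so they are sister taxa.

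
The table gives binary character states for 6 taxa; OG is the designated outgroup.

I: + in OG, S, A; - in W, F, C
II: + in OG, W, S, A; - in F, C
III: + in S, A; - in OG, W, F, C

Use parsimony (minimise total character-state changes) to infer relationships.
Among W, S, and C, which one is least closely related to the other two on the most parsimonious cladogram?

Character polarity is set by the outgroup: the derived state is whichever differs from the outgroup's state, so for I, II the derived state is '-', and for the remaining characters it is '+'.
I: derived state '-' in C, F, and W only — synapomorphy for {C, F, W}.
Only C and F show the derived state '-' for II, supporting them as a clade.
III (derived state '+') is shared by A and S — a synapomorphy uniting that clade.
Most parsimonious ingroup topology: ((W,(F,C)),(S,A)).
C and W share a more recent common ancestor with each other than either does with S, so S is the least closely related of the three.

S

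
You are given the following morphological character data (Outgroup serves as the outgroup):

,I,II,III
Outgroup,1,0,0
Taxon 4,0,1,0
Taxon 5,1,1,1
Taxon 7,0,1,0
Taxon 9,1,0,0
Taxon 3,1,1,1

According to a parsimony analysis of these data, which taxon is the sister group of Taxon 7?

Character polarity is set by the outgroup: the derived state is whichever differs from the outgroup's state, so for I the derived state is '0', and for the remaining characters it is '1'.
I: derived state '0' in Taxon 4 and Taxon 7 only — synapomorphy for {Taxon 4, Taxon 7}.
Only Taxon 3, Taxon 4, Taxon 5, and Taxon 7 show the derived state '1' for II, supporting them as a clade.
Only Taxon 3 and Taxon 5 show the derived state '1' for III, supporting them as a clade.
Most parsimonious ingroup topology: (((Taxon 4,Taxon 7),(Taxon 5,Taxon 3)),Taxon 9).
Taxon 7 and Taxon 4 form a cherry on this tree, so they are sister taxa.

Taxon 4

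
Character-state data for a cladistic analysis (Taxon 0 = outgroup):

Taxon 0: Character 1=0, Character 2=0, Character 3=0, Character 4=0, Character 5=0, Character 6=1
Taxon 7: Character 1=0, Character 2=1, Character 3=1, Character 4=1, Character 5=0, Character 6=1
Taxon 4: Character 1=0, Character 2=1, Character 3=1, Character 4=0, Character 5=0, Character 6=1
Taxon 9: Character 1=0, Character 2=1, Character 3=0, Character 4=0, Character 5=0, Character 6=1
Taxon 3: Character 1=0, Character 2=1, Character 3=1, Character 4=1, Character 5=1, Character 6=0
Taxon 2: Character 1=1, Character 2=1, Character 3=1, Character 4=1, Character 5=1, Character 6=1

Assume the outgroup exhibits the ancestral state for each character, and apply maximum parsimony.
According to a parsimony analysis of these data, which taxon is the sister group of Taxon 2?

Character polarity is set by the outgroup: the derived state is whichever differs from the outgroup's state, so for Character 6 the derived state is '0', and for the remaining characters it is '1'.
Character 1 (derived state '1') is unique to Taxon 2 (autapomorphy; uninformative for grouping).
All ingroup taxa share the derived state '1' for Character 2; it defines the ingroup but does not resolve relationships within it.
Character 3 (derived state '1') is shared by Taxon 2, Taxon 3, Taxon 4, and Taxon 7 — a synapomorphy uniting that clade.
Only Taxon 2, Taxon 3, and Taxon 7 show the derived state '1' for Character 4, supporting them as a clade.
Only Taxon 2 and Taxon 3 show the derived state '1' for Character 5, supporting them as a clade.
Character 6: derived state '0' in Taxon 3 only — an autapomorphy, so it tells us nothing about relationships among taxa.
Most parsimonious ingroup topology: (((Taxon 7,(Taxon 3,Taxon 2)),Taxon 4),Taxon 9).
Taxon 2 and Taxon 3 form a cherry on this tree, so they are sister taxa.

Taxon 3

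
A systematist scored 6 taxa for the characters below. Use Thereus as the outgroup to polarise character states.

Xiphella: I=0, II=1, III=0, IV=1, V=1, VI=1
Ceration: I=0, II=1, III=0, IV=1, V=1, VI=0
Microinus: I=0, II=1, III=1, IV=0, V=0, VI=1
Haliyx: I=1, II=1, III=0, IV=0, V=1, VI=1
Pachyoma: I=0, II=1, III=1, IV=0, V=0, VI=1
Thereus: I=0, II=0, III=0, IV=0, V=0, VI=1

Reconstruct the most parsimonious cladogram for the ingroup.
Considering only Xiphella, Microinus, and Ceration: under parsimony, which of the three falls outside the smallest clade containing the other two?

Character polarity is set by the outgroup: the derived state is whichever differs from the outgroup's state, so for VI the derived state is '0', and for the remaining characters it is '1'.
I: derived state '1' in Haliyx only — an autapomorphy, so it tells us nothing about relationships among taxa.
II (derived state '1') is shared by all ingroup taxa — unites the whole ingroup.
III (derived state '1') is shared by Microinus and Pachyoma — a synapomorphy uniting that clade.
IV: derived state '1' in Ceration and Xiphella only — synapomorphy for {Ceration, Xiphella}.
Only Ceration, Haliyx, and Xiphella show the derived state '1' for V, supporting them as a clade.
VI: derived state '0' in Ceration only — an autapomorphy, so it tells us nothing about relationships among taxa.
Most parsimonious ingroup topology: (((Ceration,Xiphella),Haliyx),(Microinus,Pachyoma)).
Xiphella and Ceration share a more recent common ancestor with each other than either does with Microinus, so Microinus is the least closely related of the three.

Microinus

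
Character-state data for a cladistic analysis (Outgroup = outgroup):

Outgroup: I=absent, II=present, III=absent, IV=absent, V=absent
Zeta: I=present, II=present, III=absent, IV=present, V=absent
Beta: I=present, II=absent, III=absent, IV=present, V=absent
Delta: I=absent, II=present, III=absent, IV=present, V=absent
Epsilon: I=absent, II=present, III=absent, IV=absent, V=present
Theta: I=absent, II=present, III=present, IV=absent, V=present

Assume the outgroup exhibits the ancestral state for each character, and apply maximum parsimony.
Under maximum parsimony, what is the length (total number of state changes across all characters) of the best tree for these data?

Character polarity is set by the outgroup: the derived state is whichever differs from the outgroup's state, so for II the derived state is 'absent', and for the remaining characters it is 'present'.
I (derived state 'present') is shared by Beta and Zeta — a synapomorphy uniting that clade.
II: derived state 'absent' in Beta only — an autapomorphy, so it tells us nothing about relationships among taxa.
III: derived state 'present' in Theta only — an autapomorphy, so it tells us nothing about relationships among taxa.
Only Beta, Delta, and Zeta show the derived state 'present' for IV, supporting them as a clade.
Only Epsilon and Theta show the derived state 'present' for V, supporting them as a clade.
Most parsimonious ingroup topology: (((Zeta,Beta),Delta),(Epsilon,Theta)).
Changes per character on this tree: I: 1; II: 1; III: 1; IV: 1; V: 1.
Total = 5.

5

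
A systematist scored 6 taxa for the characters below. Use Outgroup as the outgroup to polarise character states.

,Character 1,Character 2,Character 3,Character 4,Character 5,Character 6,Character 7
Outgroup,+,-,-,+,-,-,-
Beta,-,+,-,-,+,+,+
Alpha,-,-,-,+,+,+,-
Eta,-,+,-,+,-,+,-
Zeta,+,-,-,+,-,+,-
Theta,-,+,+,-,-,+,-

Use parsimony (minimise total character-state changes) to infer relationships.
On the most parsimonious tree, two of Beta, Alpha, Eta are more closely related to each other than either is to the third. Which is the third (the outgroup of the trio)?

Character polarity is set by the outgroup: the derived state is whichever differs from the outgroup's state, so for Character 1, Character 4 the derived state is '-', and for the remaining characters it is '+'.
Character 1: derived state '-' in Alpha, Beta, Eta, and Theta only — synapomorphy for {Alpha, Beta, Eta, Theta}.
Character 2 (derived state '+') is shared by Beta, Eta, and Theta — a synapomorphy uniting that clade.
Character 3: derived state '+' in Theta only — an autapomorphy, so it tells us nothing about relationships among taxa.
Character 4 (derived state '-') is shared by Beta and Theta — a synapomorphy uniting that clade.
Character 5 groups Alpha and Beta, which is incompatible with the clades supported by the remaining characters; treating it as convergent (homoplasy) costs fewer steps than any alternative tree.
Character 6 (derived state '+') is shared by all ingroup taxa — unites the whole ingroup.
Character 7 (derived state '+') is unique to Beta (autapomorphy; uninformative for grouping).
Most parsimonious ingroup topology: ((((Beta,Theta),Eta),Alpha),Zeta).
Eta and Beta share a more recent common ancestor with each other than either does with Alpha, so Alpha is the least closely related of the three.

Alpha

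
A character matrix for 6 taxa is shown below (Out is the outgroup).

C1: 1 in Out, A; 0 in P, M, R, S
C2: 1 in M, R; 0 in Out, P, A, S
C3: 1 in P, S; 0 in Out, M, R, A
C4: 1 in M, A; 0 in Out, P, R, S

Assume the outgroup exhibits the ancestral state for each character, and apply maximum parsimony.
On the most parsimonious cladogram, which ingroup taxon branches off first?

A

Character polarity is set by the outgroup: the derived state is whichever differs from the outgroup's state, so for C1 the derived state is '0', and for the remaining characters it is '1'.
Only M, P, R, and S show the derived state '0' for C1, supporting them as a clade.
C2 (derived state '1') is shared by M and R — a synapomorphy uniting that clade.
Only P and S show the derived state '1' for C3, supporting them as a clade.
C4 (state '1') occurs in A and M but conflicts with the nesting implied by the other characters — most parsimoniously interpreted as homoplasy.
Most parsimonious ingroup topology: (((P,S),(M,R)),A).
A is sister to the clade containing all other ingroup taxa, so it is the earliest-diverging (most basal) ingroup lineage.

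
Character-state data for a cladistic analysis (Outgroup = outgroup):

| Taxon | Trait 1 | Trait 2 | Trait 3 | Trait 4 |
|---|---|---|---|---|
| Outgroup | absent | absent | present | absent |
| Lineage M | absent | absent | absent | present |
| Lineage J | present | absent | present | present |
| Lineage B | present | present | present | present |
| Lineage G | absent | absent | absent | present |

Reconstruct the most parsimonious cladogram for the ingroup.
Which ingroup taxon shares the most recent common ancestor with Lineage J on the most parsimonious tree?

Character polarity is set by the outgroup: the derived state is whichever differs from the outgroup's state, so for Trait 3 the derived state is 'absent', and for the remaining characters it is 'present'.
Trait 1 (derived state 'present') is shared by Lineage B and Lineage J — a synapomorphy uniting that clade.
Trait 2: derived state 'present' in Lineage B only — an autapomorphy, so it tells us nothing about relationships among taxa.
Trait 3 (derived state 'absent') is shared by Lineage G and Lineage M — a synapomorphy uniting that clade.
Trait 4 (derived state 'present') is shared by all ingroup taxa — unites the whole ingroup.
Most parsimonious ingroup topology: ((Lineage M,Lineage G),(Lineage J,Lineage B)).
Lineage J and Lineage B form a cherry on this tree, so they are sister taxa.

Lineage B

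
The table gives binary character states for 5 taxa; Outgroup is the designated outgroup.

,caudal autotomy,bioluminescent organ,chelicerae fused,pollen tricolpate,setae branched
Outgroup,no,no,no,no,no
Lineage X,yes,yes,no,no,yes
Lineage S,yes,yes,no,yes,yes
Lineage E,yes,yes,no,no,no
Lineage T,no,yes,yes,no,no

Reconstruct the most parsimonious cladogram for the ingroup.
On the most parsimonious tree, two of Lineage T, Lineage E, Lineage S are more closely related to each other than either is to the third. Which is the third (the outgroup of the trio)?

Lineage T

The outgroup has state 'no' for every character, so 'yes' is the derived state throughout.
Only Lineage E, Lineage S, and Lineage X show the derived state 'yes' for caudal autotomy, supporting them as a clade.
All ingroup taxa share the derived state 'yes' for bioluminescent organ; it defines the ingroup but does not resolve relationships within it.
chelicerae fused: derived state 'yes' in Lineage T only — an autapomorphy, so it tells us nothing about relationships among taxa.
pollen tricolpate (derived state 'yes') is unique to Lineage S (autapomorphy; uninformative for grouping).
setae branched: derived state 'yes' in Lineage S and Lineage X only — synapomorphy for {Lineage S, Lineage X}.
Most parsimonious ingroup topology: (((Lineage X,Lineage S),Lineage E),Lineage T).
Lineage S and Lineage E share a more recent common ancestor with each other than either does with Lineage T, so Lineage T is the least closely related of the three.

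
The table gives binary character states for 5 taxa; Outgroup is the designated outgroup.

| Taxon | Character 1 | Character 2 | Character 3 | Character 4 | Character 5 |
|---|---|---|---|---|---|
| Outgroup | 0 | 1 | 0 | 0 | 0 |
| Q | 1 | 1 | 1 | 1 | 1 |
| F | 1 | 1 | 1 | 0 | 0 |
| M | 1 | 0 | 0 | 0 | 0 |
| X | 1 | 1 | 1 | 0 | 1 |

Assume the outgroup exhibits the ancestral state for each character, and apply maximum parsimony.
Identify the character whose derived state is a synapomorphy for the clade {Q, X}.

Character polarity is set by the outgroup: the derived state is whichever differs from the outgroup's state, so for Character 2 the derived state is '0', and for the remaining characters it is '1'.
Character 1 (derived state '1') is shared by all ingroup taxa — unites the whole ingroup.
Character 2 (derived state '0') is unique to M (autapomorphy; uninformative for grouping).
Only F, Q, and X show the derived state '1' for Character 3, supporting them as a clade.
Character 4: derived state '1' in Q only — an autapomorphy, so it tells us nothing about relationships among taxa.
Only Q and X show the derived state '1' for Character 5, supporting them as a clade.
Most parsimonious ingroup topology: (((Q,X),F),M).
The clade {Q, X} is supported by Character 5: its derived state '1' occurs in exactly those taxa and in no other taxon (including the outgroup).

Character 5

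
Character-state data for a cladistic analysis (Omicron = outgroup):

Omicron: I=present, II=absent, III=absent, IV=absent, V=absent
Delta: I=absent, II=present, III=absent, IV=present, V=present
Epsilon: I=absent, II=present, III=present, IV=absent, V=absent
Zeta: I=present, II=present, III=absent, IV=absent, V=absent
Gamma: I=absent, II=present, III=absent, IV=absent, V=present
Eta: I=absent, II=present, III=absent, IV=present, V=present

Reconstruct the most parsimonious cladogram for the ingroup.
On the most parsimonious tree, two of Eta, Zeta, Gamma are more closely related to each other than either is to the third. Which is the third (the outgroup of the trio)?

Character polarity is set by the outgroup: the derived state is whichever differs from the outgroup's state, so for I the derived state is 'absent', and for the remaining characters it is 'present'.
I (derived state 'absent') is shared by Delta, Epsilon, Eta, and Gamma — a synapomorphy uniting that clade.
All ingroup taxa share the derived state 'present' for II; it defines the ingroup but does not resolve relationships within it.
III: derived state 'present' in Epsilon only — an autapomorphy, so it tells us nothing about relationships among taxa.
Only Delta and Eta show the derived state 'present' for IV, supporting them as a clade.
V (derived state 'present') is shared by Delta, Eta, and Gamma — a synapomorphy uniting that clade.
Most parsimonious ingroup topology: ((((Delta,Eta),Gamma),Epsilon),Zeta).
Gamma and Eta share a more recent common ancestor with each other than either does with Zeta, so Zeta is the least closely related of the three.

Zeta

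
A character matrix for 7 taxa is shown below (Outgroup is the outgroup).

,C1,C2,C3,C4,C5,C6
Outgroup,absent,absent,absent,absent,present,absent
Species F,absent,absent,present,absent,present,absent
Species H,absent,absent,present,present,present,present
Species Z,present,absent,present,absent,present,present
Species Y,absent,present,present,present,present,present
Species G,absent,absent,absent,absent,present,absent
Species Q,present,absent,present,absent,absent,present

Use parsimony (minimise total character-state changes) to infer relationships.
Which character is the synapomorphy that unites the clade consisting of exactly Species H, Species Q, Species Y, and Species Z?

Character polarity is set by the outgroup: the derived state is whichever differs from the outgroup's state, so for C5 the derived state is 'absent', and for the remaining characters it is 'present'.
C1 (derived state 'present') is shared by Species Q and Species Z — a synapomorphy uniting that clade.
C2: derived state 'present' in Species Y only — an autapomorphy, so it tells us nothing about relationships among taxa.
Only Species F, Species H, Species Q, Species Y, and Species Z show the derived state 'present' for C3, supporting them as a clade.
C4 (derived state 'present') is shared by Species H and Species Y — a synapomorphy uniting that clade.
C5 (derived state 'absent') is unique to Species Q (autapomorphy; uninformative for grouping).
C6: derived state 'present' in Species H, Species Q, Species Y, and Species Z only — synapomorphy for {Species H, Species Q, Species Y, Species Z}.
Most parsimonious ingroup topology: ((Species F,((Species H,Species Y),(Species Z,Species Q))),Species G).
The clade {Species H, Species Q, Species Y, Species Z} is supported by C6: its derived state 'present' occurs in exactly those taxa and in no other taxon (including the outgroup).

C6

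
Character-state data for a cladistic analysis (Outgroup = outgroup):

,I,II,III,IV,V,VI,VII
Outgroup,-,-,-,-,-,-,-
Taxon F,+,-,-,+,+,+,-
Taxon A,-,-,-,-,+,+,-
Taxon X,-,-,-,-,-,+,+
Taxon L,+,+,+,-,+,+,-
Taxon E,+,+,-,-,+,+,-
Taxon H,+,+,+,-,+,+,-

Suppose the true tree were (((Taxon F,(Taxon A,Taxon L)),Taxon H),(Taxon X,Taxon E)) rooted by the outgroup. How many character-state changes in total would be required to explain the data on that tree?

13

Map each character onto (((Taxon F,(Taxon A,Taxon L)),Taxon H),(Taxon X,Taxon E)) (rooted by Outgroup) and count the minimum state changes it requires (Fitch parsimony):
I: 3; II: 3; III: 2; IV: 1; V: 2; VI: 1; VII: 1.
Total tree length = 13.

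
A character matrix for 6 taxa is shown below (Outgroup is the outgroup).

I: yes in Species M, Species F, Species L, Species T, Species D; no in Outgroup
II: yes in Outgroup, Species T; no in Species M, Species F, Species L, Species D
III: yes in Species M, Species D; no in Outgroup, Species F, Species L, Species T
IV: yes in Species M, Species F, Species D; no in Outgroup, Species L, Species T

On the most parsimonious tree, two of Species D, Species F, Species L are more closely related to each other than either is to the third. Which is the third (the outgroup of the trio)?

Character polarity is set by the outgroup: the derived state is whichever differs from the outgroup's state, so for II the derived state is 'no', and for the remaining characters it is 'yes'.
All ingroup taxa share the derived state 'yes' for I; it defines the ingroup but does not resolve relationships within it.
II (derived state 'no') is shared by Species D, Species F, Species L, and Species M — a synapomorphy uniting that clade.
III (derived state 'yes') is shared by Species D and Species M — a synapomorphy uniting that clade.
Only Species D, Species F, and Species M show the derived state 'yes' for IV, supporting them as a clade.
Most parsimonious ingroup topology: ((((Species M,Species D),Species F),Species L),Species T).
Species D and Species F share a more recent common ancestor with each other than either does with Species L, so Species L is the least closely related of the three.

Species L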